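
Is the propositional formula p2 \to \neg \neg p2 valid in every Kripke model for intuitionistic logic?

This is double-negation introduction, which is intuitionistically derivable.
If a world forces p2 then every accessible world forces p2 (persistence), so none forces \neg p2; hence \neg \neg p2.

Yes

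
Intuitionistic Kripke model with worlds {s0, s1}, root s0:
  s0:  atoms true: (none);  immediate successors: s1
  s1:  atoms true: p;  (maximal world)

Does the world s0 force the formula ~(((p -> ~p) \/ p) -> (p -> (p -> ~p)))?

Yes

s0 ||- ~(((p -> ~p) \/ p) -> (p -> (p -> ~p))): no world accessible from s0 forces ((p -> ~p) \/ p) -> (p -> (p -> ~p)).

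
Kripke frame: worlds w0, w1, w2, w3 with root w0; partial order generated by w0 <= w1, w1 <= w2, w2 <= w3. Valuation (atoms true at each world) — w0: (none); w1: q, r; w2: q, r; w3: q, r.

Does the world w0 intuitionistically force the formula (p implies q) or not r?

Yes

w0 forces (p implies q) or not r via the disjunct p implies q.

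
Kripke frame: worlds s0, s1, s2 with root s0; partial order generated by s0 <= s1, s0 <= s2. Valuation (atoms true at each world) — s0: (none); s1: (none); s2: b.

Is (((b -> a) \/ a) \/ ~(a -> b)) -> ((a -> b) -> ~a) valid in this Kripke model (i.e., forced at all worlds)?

Yes

s0 ||- (((b -> a) \/ a) \/ ~(a -> b)) -> ((a -> b) -> ~a): every world accessible from s0 that forces ((b -> a) \/ a) \/ ~(a -> b) (namely s1) also forces (a -> b) -> ~a.
Since the root s0 forces (((b -> a) \/ a) \/ ~(a -> b)) -> ((a -> b) -> ~a) and forcing is persistent (monotone upward), every world forces it.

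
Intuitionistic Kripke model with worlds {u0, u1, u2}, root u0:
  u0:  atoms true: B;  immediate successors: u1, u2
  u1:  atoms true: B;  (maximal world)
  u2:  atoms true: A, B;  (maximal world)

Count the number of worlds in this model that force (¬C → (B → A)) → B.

3

u0: forces it.
u1: forces it.
u2: forces it.
Worlds forcing the formula: {u0, u1, u2}.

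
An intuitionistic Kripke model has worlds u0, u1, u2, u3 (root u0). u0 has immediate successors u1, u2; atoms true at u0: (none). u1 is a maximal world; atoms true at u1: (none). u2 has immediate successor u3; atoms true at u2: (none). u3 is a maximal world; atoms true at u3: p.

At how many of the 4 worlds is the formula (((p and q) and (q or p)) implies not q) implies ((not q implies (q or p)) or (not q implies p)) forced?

u0: does not force it — u0 does not force (((p and q) and (q or p)) implies not q) implies ((not q implies (q or p)) or (not q implies p)): already at u0 itself, u0 forces ((p and q) and (q or p)) implies not q but u0 does not force (not q implies (q or p)) or (not q implies p).
u1: does not force it.
u2: does not force it.
u3: forces it.
Worlds forcing the formula: {u3}.

1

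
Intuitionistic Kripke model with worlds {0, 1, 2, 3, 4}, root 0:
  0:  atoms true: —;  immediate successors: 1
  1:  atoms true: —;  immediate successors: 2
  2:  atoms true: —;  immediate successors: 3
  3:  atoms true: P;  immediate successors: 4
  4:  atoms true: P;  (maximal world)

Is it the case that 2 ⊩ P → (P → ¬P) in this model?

No

2 ⊮ P → (P → ¬P): at the accessible world 3, 3 ⊩ P but 3 ⊮ P → ¬P.
3 ⊮ P → ¬P: already at 3 itself, 3 ⊩ P but 3 ⊮ ¬P.
3 ⊮ ¬P since 3 is accessible from 3 and 3 ⊩ P.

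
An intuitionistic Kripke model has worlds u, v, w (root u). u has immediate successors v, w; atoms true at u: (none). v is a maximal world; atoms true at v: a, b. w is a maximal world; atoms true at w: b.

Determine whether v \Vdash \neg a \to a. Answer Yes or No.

v \Vdash \neg a \to a vacuously: no world accessible from v forces the antecedent \neg a.

Yes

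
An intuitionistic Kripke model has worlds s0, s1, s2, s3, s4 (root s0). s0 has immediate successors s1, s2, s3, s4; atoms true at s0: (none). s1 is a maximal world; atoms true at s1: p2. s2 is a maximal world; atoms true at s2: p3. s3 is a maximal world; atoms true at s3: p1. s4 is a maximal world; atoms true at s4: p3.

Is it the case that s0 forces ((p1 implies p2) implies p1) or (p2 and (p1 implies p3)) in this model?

No

s0 does not force ((p1 implies p2) implies p1) or (p2 and (p1 implies p3)): neither disjunct is forced at s0.
s0 does not force (p1 implies p2) implies p1: at the accessible world s1, s1 forces p1 implies p2 but s1 does not force p1.
s1 lacks atom p1, so s1 does not force p1.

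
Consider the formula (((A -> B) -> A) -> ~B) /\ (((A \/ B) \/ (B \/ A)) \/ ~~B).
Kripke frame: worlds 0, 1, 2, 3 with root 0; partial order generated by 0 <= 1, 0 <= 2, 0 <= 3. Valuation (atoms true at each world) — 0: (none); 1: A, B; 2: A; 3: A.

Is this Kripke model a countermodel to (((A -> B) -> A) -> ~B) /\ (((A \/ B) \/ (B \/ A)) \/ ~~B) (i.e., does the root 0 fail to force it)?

0 ||-/- (((A -> B) -> A) -> ~B) /\ (((A \/ B) \/ (B \/ A)) \/ ~~B) since 0 fails ((A -> B) -> A) -> ~B.
So the root 0 does not force (((A -> B) -> A) -> ~B) /\ (((A \/ B) \/ (B \/ A)) \/ ~~B); the model is a countermodel.

Yes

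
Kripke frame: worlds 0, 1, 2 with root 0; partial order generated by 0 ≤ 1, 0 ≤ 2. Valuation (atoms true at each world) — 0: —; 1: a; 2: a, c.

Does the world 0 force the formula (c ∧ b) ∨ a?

0 ⊮ (c ∧ b) ∨ a: neither disjunct is forced at 0.
0 ⊮ c ∧ b since 0 fails c.

No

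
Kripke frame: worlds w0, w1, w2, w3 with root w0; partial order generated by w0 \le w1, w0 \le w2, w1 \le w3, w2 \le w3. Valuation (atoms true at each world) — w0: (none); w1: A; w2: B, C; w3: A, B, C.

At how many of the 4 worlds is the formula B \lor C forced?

2

w0: does not force it — w0 \nVdash B \lor C: neither disjunct is forced at w0.
w1: does not force it — w1 \nVdash B \lor C: neither disjunct is forced at w1.
w2: forces it.
w3: forces it.
Worlds forcing the formula: {w2, w3}.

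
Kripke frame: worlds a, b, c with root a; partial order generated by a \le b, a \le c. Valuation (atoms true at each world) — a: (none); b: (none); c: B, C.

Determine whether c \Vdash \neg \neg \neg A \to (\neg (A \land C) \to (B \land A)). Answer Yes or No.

No

c \nVdash \neg \neg \neg A \to (\neg (A \land C) \to (B \land A)): already at c itself, c \Vdash \neg \neg \neg A but c \nVdash \neg (A \land C) \to (B \land A).
c \nVdash \neg (A \land C) \to (B \land A): already at c itself, c \Vdash \neg (A \land C) but c \nVdash B \land A.
c \nVdash B \land A since c fails A.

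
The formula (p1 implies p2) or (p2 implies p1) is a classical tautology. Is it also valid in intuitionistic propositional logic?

No

This is the Gödel–Dummett linearity axiom, which is not intuitionistically valid.
A Kripke countermodel: worlds w0, w1, w2; order generated by w0 <= w1, w0 <= w2; atoms true at each world — w0:{}; w1:{p1}; w2:{p2}.
w0 does not force (p1 implies p2) or (p2 implies p1): neither disjunct is forced at w0.
w0 does not force p1 implies p2: at the accessible world w1, w1 forces p1 but w1 does not force p2.
w1 lacks atom p2, so w1 does not force p2.
So the root w0 does not force the formula.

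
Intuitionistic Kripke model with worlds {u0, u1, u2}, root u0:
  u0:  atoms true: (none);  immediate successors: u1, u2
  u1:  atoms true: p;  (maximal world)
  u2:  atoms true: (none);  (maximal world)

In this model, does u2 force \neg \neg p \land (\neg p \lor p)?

No

u2 \nVdash \neg \neg p \land (\neg p \lor p) since u2 fails \neg \neg p.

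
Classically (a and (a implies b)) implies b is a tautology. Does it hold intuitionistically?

This is modus ponens in implicational form, which is intuitionistically derivable.
If a world forces a and a implies b, then applying the implication at that world (which is accessible from itself) gives b.

Yes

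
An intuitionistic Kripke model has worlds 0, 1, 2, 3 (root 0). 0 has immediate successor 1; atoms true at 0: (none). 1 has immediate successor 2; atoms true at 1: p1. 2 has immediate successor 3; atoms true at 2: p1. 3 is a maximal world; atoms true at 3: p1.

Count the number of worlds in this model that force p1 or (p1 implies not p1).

0: does not force it — 0 does not force p1 or (p1 implies not p1): neither disjunct is forced at 0.
1: forces it.
2: forces it.
3: forces it.
Worlds forcing the formula: {1, 2, 3}.

3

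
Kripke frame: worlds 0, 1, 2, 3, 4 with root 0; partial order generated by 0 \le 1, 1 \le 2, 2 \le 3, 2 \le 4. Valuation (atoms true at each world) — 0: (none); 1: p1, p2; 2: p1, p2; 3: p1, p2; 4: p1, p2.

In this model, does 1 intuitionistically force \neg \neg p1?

1 \Vdash \neg \neg p1: no world accessible from 1 forces \neg p1.

Yes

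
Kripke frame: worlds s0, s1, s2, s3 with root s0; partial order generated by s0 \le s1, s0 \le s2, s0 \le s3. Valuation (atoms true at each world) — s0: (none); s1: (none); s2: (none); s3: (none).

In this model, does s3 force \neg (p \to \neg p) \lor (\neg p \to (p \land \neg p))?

s3 \nVdash \neg (p \to \neg p) \lor (\neg p \to (p \land \neg p)): neither disjunct is forced at s3.
s3 \nVdash \neg (p \to \neg p) since s3 is accessible from s3 and s3 \Vdash p \to \neg p.
s3 \Vdash p \to \neg p vacuously: no world accessible from s3 forces the antecedent p.

No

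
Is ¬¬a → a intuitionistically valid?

This is double-negation elimination, which is not intuitionistically valid.
A Kripke countermodel: worlds u0, u1; order generated by u0 ≤ u1; atoms true at each world — u0:{}; u1:{a}.
u0 ⊮ ¬¬a → a: already at u0 itself, u0 ⊩ ¬¬a but u0 ⊮ a.
u0 lacks atom a, so u0 ⊮ a.
So the root u0 does not force the formula.

No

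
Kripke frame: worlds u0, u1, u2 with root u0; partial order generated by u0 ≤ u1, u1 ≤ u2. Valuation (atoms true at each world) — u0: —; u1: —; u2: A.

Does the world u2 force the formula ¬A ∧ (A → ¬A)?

u2 ⊮ ¬A ∧ (A → ¬A) since u2 fails ¬A.

No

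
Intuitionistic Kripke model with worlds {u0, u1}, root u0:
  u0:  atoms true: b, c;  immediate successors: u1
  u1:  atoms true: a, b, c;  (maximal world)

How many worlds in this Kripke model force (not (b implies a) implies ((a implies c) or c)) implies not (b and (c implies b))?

0

u0: does not force it — u0 does not force (not (b implies a) implies ((a implies c) or c)) implies not (b and (c implies b)): already at u0 itself, u0 forces not (b implies a) implies ((a implies c) or c) but u0 does not force not (b and (c implies b)).
u1: does not force it — u1 does not force (not (b implies a) implies ((a implies c) or c)) implies not (b and (c implies b)): already at u1 itself, u1 forces not (b implies a) implies ((a implies c) or c) but u1 does not force not (b and (c implies b)).
Worlds forcing the formula: { }.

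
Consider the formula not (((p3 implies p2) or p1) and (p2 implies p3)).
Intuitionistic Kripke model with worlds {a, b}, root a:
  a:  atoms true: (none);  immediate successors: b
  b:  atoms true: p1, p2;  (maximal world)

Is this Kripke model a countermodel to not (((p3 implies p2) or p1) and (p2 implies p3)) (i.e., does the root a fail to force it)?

No

a forces not (((p3 implies p2) or p1) and (p2 implies p3)): no world accessible from a forces ((p3 implies p2) or p1) and (p2 implies p3).
So the root a forces not (((p3 implies p2) or p1) and (p2 implies p3)); the model is not a countermodel.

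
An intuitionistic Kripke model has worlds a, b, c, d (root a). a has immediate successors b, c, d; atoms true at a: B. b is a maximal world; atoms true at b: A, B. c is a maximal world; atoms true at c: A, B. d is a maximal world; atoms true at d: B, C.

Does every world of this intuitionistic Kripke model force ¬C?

No

Not every world: a ⊮ ¬C.
a ⊮ ¬C since d is accessible from a and d ⊩ C.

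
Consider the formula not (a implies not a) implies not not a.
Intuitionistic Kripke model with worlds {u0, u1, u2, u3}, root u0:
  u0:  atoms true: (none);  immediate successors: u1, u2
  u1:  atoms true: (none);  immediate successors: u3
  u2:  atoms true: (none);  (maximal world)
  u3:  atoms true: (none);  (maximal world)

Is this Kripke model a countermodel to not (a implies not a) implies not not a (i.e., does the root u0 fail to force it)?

u0 forces not (a implies not a) implies not not a vacuously: no world accessible from u0 forces the antecedent not (a implies not a).
So the root u0 forces not (a implies not a) implies not not a; the model is not a countermodel.

No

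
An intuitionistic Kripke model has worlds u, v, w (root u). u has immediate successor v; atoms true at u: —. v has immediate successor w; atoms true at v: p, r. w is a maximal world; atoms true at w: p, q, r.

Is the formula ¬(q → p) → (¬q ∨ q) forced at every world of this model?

u ⊩ ¬(q → p) → (¬q ∨ q) vacuously: no world accessible from u forces the antecedent ¬(q → p).
Since the root u forces ¬(q → p) → (¬q ∨ q) and forcing is persistent (monotone upward), every world forces it.

Yes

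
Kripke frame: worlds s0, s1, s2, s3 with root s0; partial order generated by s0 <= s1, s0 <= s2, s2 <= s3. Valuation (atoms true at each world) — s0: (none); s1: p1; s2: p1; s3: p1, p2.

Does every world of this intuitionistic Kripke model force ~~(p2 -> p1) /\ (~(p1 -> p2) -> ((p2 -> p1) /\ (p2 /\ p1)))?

Not every world: s0 ||-/- ~~(p2 -> p1) /\ (~(p1 -> p2) -> ((p2 -> p1) /\ (p2 /\ p1))).
s0 ||-/- ~~(p2 -> p1) /\ (~(p1 -> p2) -> ((p2 -> p1) /\ (p2 /\ p1))) since s0 fails ~(p1 -> p2) -> ((p2 -> p1) /\ (p2 /\ p1)).

No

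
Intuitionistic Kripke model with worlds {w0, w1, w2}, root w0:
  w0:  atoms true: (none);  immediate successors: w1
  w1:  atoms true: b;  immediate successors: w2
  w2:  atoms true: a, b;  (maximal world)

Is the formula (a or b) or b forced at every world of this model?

No

Not every world: w0 does not force (a or b) or b.
w0 does not force (a or b) or b: neither disjunct is forced at w0.
w0 does not force a or b: neither disjunct is forced at w0.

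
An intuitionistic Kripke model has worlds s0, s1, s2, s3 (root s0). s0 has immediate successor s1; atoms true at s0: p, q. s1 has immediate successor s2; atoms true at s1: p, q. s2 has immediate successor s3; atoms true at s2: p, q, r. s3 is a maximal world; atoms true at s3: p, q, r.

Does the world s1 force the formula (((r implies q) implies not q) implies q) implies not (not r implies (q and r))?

No

s1 does not force (((r implies q) implies not q) implies q) implies not (not r implies (q and r)): already at s1 itself, s1 forces ((r implies q) implies not q) implies q but s1 does not force not (not r implies (q and r)).
s1 does not force not (not r implies (q and r)) since s1 is accessible from s1 and s1 forces not r implies (q and r).
s1 forces not r implies (q and r) vacuously: no world accessible from s1 forces the antecedent not r.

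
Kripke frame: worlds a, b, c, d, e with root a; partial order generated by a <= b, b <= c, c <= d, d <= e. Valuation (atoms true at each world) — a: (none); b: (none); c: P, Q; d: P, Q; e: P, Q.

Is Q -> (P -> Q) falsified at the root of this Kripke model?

a ||- Q -> (P -> Q): every world accessible from a that forces Q (namely c, d, e) also forces P -> Q.
So the root a forces Q -> (P -> Q); the model is not a countermodel.

No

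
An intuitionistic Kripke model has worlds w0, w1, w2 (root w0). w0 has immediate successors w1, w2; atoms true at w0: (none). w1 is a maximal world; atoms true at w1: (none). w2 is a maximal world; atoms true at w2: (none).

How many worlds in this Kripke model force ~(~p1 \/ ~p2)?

w0: does not force it — w0 ||-/- ~(~p1 \/ ~p2) since w0 is accessible from w0 and w0 ||- ~p1 \/ ~p2.
w1: does not force it.
w2: does not force it.
Worlds forcing the formula: { }.

0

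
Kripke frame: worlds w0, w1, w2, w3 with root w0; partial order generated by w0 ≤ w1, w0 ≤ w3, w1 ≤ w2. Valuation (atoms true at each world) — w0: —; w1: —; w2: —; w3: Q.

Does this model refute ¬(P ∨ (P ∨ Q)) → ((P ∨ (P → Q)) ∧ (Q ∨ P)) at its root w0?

Yes

w0 ⊮ ¬(P ∨ (P ∨ Q)) → ((P ∨ (P → Q)) ∧ (Q ∨ P)): at the accessible world w1, w1 ⊩ ¬(P ∨ (P ∨ Q)) but w1 ⊮ (P ∨ (P → Q)) ∧ (Q ∨ P).
w1 ⊮ (P ∨ (P → Q)) ∧ (Q ∨ P) since w1 fails Q ∨ P.
So the root w0 does not force ¬(P ∨ (P ∨ Q)) → ((P ∨ (P → Q)) ∧ (Q ∨ P)); the model is a countermodel.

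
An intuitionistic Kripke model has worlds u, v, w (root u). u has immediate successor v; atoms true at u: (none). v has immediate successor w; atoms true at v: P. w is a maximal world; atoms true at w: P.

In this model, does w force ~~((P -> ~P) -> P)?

Yes

w ||- ~~((P -> ~P) -> P): no world accessible from w forces ~((P -> ~P) -> P).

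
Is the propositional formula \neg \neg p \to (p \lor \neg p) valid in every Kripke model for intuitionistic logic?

This is a variant of double-negation elimination (deriving excluded middle from double negation), which is not intuitionistically valid.
A Kripke countermodel: worlds u, v; order generated by u \le v; atoms true at each world — u:{}; v:{p}.
u \nVdash \neg \neg p \to (p \lor \neg p): already at u itself, u \Vdash \neg \neg p but u \nVdash p \lor \neg p.
u \nVdash p \lor \neg p: neither disjunct is forced at u.
u lacks atom p, so u \nVdash p.
So the root u does not force the formula.

No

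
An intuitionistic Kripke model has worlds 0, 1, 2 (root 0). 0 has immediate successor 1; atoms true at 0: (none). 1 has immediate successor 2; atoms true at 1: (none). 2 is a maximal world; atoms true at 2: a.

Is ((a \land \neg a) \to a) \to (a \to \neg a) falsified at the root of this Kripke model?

0 \nVdash ((a \land \neg a) \to a) \to (a \to \neg a): already at 0 itself, 0 \Vdash (a \land \neg a) \to a but 0 \nVdash a \to \neg a.
0 \nVdash a \to \neg a: at the accessible world 2, 2 \Vdash a but 2 \nVdash \neg a.
2 \nVdash \neg a since 2 is accessible from 2 and 2 \Vdash a.
So the root 0 does not force ((a \land \neg a) \to a) \to (a \to \neg a); the model is a countermodel.

Yes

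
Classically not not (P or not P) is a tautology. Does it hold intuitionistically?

This is the double negation of excluded middle, which is intuitionistically derivable.
Assuming not (P or not P): from P we'd get P or not P, so not P; but then P or not P again — contradiction. Hence not not (P or not P).

Yes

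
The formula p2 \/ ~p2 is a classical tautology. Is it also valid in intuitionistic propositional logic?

No

This is the law of excluded middle, which is not intuitionistically valid.
A Kripke countermodel: worlds a, b; order generated by a <= b; atoms true at each world — a:{}; b:{p2}.
a ||-/- p2 \/ ~p2: neither disjunct is forced at a.
a lacks atom p2, so a ||-/- p2.
So the root a does not force the formula.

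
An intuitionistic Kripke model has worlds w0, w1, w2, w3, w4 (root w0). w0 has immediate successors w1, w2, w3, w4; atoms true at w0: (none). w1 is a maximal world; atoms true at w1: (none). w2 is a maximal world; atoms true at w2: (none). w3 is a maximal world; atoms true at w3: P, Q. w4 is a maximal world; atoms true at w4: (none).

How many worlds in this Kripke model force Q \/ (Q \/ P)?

w0: does not force it — w0 ||-/- Q \/ (Q \/ P): neither disjunct is forced at w0.
w1: does not force it.
w2: does not force it.
w3: forces it.
w4: does not force it.
Worlds forcing the formula: {w3}.

1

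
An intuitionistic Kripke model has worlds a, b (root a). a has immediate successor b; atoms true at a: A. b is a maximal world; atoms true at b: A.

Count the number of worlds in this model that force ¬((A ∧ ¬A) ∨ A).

0

a: does not force it — a ⊮ ¬((A ∧ ¬A) ∨ A) since a is accessible from a and a ⊩ (A ∧ ¬A) ∨ A.
b: does not force it.
Worlds forcing the formula: { }.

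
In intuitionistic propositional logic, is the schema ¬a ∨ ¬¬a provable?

This is the weak law of excluded middle, which is not intuitionistically valid.
A Kripke countermodel: worlds s0, s1, s2; order generated by s0 ≤ s1, s0 ≤ s2; atoms true at each world — s0:{}; s1:{a}; s2:{}.
s0 ⊮ ¬a ∨ ¬¬a: neither disjunct is forced at s0.
s0 ⊮ ¬a since s1 is accessible from s0 and s1 ⊩ a.
So the root s0 does not force the formula.

No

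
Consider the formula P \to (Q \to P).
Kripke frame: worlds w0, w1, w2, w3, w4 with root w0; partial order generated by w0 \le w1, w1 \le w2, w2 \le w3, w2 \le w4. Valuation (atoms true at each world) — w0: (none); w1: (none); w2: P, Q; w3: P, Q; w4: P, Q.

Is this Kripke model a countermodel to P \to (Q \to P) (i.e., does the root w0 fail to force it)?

No

w0 \Vdash P \to (Q \to P): every world accessible from w0 that forces P (namely w2, w3, w4) also forces Q \to P.
So the root w0 forces P \to (Q \to P); the model is not a countermodel.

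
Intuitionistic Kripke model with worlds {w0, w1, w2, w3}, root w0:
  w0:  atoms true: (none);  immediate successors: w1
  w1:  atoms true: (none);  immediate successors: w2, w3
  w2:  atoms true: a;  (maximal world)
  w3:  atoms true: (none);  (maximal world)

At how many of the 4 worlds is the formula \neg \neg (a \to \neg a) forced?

w0: does not force it — w0 \nVdash \neg \neg (a \to \neg a) since w2 is accessible from w0 and w2 \Vdash \neg (a \to \neg a).
w1: does not force it.
w2: does not force it.
w3: forces it.
Worlds forcing the formula: {w3}.

1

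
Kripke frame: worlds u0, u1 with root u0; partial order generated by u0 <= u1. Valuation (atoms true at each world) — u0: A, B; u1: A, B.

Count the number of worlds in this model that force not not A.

2

u0: forces it.
u1: forces it.
Worlds forcing the formula: {u0, u1}.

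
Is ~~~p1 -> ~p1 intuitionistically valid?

Yes

This is triple-negation reduction, which is intuitionistically derivable.
Assume ~~~p1 and suppose p1. Then ~~p1 (double-negation introduction), contradicting ~~~p1. So ~p1.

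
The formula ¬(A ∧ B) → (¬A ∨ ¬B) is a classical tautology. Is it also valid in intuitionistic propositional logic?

No

This is the constructively invalid direction of De Morgan's law for conjunction, which is not intuitionistically valid.
A Kripke countermodel: worlds a, b, c; order generated by a ≤ b, a ≤ c; atoms true at each world — a:{}; b:{A}; c:{B}.
a ⊮ ¬(A ∧ B) → (¬A ∨ ¬B): already at a itself, a ⊩ ¬(A ∧ B) but a ⊮ ¬A ∨ ¬B.
a ⊮ ¬A ∨ ¬B: neither disjunct is forced at a.
a ⊮ ¬A since b is accessible from a and b ⊩ A.
So the root a does not force the formula.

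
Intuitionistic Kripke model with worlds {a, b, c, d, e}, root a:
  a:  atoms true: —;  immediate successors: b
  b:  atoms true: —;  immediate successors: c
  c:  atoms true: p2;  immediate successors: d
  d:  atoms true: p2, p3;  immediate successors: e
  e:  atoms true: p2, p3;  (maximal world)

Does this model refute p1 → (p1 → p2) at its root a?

a ⊩ p1 → (p1 → p2) vacuously: no world accessible from a forces the antecedent p1.
So the root a forces p1 → (p1 → p2); the model is not a countermodel.

No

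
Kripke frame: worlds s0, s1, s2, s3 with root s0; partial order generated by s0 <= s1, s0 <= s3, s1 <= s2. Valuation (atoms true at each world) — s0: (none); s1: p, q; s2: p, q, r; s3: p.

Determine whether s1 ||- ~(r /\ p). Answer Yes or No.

s1 ||-/- ~(r /\ p) since s2 is accessible from s1 and s2 ||- r /\ p.
s2 ||- r /\ p since s2 forces both conjuncts.

No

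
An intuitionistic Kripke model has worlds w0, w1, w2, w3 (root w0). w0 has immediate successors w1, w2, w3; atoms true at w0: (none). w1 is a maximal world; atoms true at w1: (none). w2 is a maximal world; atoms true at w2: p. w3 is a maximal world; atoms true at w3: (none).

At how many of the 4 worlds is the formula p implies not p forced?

2

w0: does not force it — w0 does not force p implies not p: at the accessible world w2, w2 forces p but w2 does not force not p.
w1: forces it.
w2: does not force it — w2 does not force p implies not p: already at w2 itself, w2 forces p but w2 does not force not p.
w3: forces it.
Worlds forcing the formula: {w1, w3}.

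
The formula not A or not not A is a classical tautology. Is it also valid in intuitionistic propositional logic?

No

This is the weak law of excluded middle, which is not intuitionistically valid.
A Kripke countermodel: worlds u, v, w; order generated by u <= v, u <= w; atoms true at each world — u:{}; v:{A}; w:{}.
u does not force not A or not not A: neither disjunct is forced at u.
u does not force not A since v is accessible from u and v forces A.
So the root u does not force the formula.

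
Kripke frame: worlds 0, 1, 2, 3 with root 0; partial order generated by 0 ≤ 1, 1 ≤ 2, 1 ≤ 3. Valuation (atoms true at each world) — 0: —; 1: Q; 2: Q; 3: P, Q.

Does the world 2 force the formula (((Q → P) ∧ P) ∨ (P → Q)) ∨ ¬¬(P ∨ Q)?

2 ⊩ (((Q → P) ∧ P) ∨ (P → Q)) ∨ ¬¬(P ∨ Q) via the disjunct ((Q → P) ∧ P) ∨ (P → Q).

Yes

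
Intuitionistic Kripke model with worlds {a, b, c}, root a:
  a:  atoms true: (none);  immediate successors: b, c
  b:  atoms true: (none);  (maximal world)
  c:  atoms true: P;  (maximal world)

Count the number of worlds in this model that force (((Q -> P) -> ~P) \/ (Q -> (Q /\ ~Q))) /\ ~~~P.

1

a: does not force it — a ||-/- (((Q -> P) -> ~P) \/ (Q -> (Q /\ ~Q))) /\ ~~~P since a fails ~~~P.
b: forces it.
c: does not force it — c ||-/- (((Q -> P) -> ~P) \/ (Q -> (Q /\ ~Q))) /\ ~~~P since c fails ~~~P.
Worlds forcing the formula: {b}.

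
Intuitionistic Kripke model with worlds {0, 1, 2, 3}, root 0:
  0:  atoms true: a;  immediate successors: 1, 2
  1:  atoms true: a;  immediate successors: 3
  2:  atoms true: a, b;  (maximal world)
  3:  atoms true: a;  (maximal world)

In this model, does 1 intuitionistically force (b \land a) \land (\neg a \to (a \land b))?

No

1 \nVdash (b \land a) \land (\neg a \to (a \land b)) since 1 fails b \land a.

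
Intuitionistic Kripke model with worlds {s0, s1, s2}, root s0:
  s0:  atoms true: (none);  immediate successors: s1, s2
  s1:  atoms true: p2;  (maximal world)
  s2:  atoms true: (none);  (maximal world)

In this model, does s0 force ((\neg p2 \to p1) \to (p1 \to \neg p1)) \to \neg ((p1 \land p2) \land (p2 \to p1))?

s0 \Vdash ((\neg p2 \to p1) \to (p1 \to \neg p1)) \to \neg ((p1 \land p2) \land (p2 \to p1)): every world accessible from s0 that forces (\neg p2 \to p1) \to (p1 \to \neg p1) (namely s0, s1, s2) also forces \neg ((p1 \land p2) \land (p2 \to p1)).

Yes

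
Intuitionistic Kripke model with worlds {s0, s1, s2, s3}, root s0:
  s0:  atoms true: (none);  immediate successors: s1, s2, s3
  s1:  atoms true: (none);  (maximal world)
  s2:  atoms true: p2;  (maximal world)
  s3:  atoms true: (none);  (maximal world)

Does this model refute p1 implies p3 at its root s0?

s0 forces p1 implies p3 vacuously: no world accessible from s0 forces the antecedent p1.
So the root s0 forces p1 implies p3; the model is not a countermodel.

No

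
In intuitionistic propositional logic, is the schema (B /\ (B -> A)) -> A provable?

This is modus ponens in implicational form, which is intuitionistically derivable.
If a world forces B and B -> A, then applying the implication at that world (which is accessible from itself) gives A.

Yes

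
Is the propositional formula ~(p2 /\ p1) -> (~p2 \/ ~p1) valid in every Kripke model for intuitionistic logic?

No

This is the constructively invalid direction of De Morgan's law for conjunction, which is not intuitionistically valid.
A Kripke countermodel: worlds w0, w1, w2; order generated by w0 <= w1, w0 <= w2; atoms true at each world — w0:{}; w1:{p2}; w2:{p1}.
w0 ||-/- ~(p2 /\ p1) -> (~p2 \/ ~p1): already at w0 itself, w0 ||- ~(p2 /\ p1) but w0 ||-/- ~p2 \/ ~p1.
w0 ||-/- ~p2 \/ ~p1: neither disjunct is forced at w0.
w0 ||-/- ~p2 since w1 is accessible from w0 and w1 ||- p2.
So the root w0 does not force the formula.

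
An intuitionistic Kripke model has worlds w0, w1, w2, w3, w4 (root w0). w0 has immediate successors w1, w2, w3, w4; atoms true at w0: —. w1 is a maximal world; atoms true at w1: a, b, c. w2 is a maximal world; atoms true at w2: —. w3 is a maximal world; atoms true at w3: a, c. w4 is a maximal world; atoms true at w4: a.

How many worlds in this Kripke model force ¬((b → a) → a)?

w0: does not force it — w0 ⊮ ¬((b → a) → a) since w1 is accessible from w0 and w1 ⊩ (b → a) → a.
w1: does not force it.
w2: forces it.
w3: does not force it.
w4: does not force it.
Worlds forcing the formula: {w2}.

1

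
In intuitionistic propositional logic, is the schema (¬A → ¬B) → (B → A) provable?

This is the converse of contraposition, which is not intuitionistically valid.
A Kripke countermodel: worlds u0, u1; order generated by u0 ≤ u1; atoms true at each world — u0:{B}; u1:{A,B}.
u0 ⊮ (¬A → ¬B) → (B → A): already at u0 itself, u0 ⊩ ¬A → ¬B but u0 ⊮ B → A.
u0 ⊮ B → A: already at u0 itself, u0 ⊩ B but u0 ⊮ A.
u0 lacks atom A, so u0 ⊮ A.
So the root u0 does not force the formula.

No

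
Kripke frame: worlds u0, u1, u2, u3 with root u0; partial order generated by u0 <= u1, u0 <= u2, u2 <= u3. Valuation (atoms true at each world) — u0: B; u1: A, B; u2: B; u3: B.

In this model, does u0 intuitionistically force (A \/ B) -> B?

u0 ||- (A \/ B) -> B: every world accessible from u0 that forces A \/ B (namely u0, u1, u2, u3) also forces B.

Yes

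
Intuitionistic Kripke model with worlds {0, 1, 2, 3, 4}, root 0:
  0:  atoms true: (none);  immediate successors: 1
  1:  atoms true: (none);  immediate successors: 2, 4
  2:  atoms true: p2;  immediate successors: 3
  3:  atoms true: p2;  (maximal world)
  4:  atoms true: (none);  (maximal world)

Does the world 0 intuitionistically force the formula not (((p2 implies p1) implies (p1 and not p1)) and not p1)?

No

0 does not force not (((p2 implies p1) implies (p1 and not p1)) and not p1) since 2 is accessible from 0 and 2 forces ((p2 implies p1) implies (p1 and not p1)) and not p1.
2 forces ((p2 implies p1) implies (p1 and not p1)) and not p1 since 2 forces both conjuncts.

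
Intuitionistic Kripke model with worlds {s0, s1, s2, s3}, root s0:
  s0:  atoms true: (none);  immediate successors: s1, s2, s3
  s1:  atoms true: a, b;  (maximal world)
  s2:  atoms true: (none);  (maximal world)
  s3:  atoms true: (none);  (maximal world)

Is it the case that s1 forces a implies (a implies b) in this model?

s1 forces a implies (a implies b): every world accessible from s1 that forces a (namely s1) also forces a implies b.

Yes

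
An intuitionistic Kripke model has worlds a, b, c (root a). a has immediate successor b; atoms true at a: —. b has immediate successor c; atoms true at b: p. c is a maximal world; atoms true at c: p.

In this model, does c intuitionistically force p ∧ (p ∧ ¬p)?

c ⊮ p ∧ (p ∧ ¬p) since c fails p ∧ ¬p.

No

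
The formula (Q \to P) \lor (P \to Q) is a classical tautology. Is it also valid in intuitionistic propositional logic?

This is the Gödel–Dummett linearity axiom, which is not intuitionistically valid.
A Kripke countermodel: worlds u, v, w; order generated by u \le v, u \le w; atoms true at each world — u:{}; v:{Q}; w:{P}.
u \nVdash (Q \to P) \lor (P \to Q): neither disjunct is forced at u.
u \nVdash Q \to P: at the accessible world v, v \Vdash Q but v \nVdash P.
v lacks atom P, so v \nVdash P.
So the root u does not force the formula.

No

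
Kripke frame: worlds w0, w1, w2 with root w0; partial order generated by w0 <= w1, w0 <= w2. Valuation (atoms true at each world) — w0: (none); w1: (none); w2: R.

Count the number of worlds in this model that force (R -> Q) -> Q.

1

w0: does not force it — w0 ||-/- (R -> Q) -> Q: at the accessible world w1, w1 ||- R -> Q but w1 ||-/- Q.
w1: does not force it — w1 ||-/- (R -> Q) -> Q: already at w1 itself, w1 ||- R -> Q but w1 ||-/- Q.
w2: forces it.
Worlds forcing the formula: {w2}.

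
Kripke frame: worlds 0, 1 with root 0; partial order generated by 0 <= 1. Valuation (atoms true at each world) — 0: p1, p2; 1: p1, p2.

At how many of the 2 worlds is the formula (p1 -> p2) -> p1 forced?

0: forces it.
1: forces it.
Worlds forcing the formula: {0, 1}.

2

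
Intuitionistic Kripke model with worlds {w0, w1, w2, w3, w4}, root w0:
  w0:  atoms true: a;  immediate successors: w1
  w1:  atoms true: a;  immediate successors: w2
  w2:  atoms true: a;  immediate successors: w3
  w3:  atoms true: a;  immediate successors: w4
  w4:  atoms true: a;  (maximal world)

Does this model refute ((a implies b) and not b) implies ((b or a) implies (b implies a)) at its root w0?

w0 forces ((a implies b) and not b) implies ((b or a) implies (b implies a)) vacuously: no world accessible from w0 forces the antecedent (a implies b) and not b.
So the root w0 forces ((a implies b) and not b) implies ((b or a) implies (b implies a)); the model is not a countermodel.

No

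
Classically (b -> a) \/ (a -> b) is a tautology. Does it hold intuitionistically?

This is the Gödel–Dummett linearity axiom, which is not intuitionistically valid.
A Kripke countermodel: worlds 0, 1, 2; order generated by 0 <= 1, 0 <= 2; atoms true at each world — 0:{}; 1:{b}; 2:{a}.
0 ||-/- (b -> a) \/ (a -> b): neither disjunct is forced at 0.
0 ||-/- b -> a: at the accessible world 1, 1 ||- b but 1 ||-/- a.
1 lacks atom a, so 1 ||-/- a.
So the root 0 does not force the formula.

No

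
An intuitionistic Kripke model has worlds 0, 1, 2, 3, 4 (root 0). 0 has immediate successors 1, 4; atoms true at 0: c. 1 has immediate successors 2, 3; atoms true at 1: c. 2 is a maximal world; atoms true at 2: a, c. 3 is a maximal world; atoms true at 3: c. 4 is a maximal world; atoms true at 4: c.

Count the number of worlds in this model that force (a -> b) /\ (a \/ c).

0: does not force it — 0 ||-/- (a -> b) /\ (a \/ c) since 0 fails a -> b.
1: does not force it — 1 ||-/- (a -> b) /\ (a \/ c) since 1 fails a -> b.
2: does not force it — 2 ||-/- (a -> b) /\ (a \/ c) since 2 fails a -> b.
3: forces it.
4: forces it.
Worlds forcing the formula: {3, 4}.

2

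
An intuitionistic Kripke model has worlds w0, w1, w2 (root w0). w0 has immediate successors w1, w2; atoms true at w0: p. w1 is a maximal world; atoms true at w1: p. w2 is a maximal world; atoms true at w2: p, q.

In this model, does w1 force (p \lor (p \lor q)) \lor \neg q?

Yes

w1 \Vdash (p \lor (p \lor q)) \lor \neg q via the disjunct p \lor (p \lor q).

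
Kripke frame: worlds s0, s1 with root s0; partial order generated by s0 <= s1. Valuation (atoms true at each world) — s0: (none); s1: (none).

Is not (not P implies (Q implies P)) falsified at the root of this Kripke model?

Yes

s0 does not force not (not P implies (Q implies P)) since s0 is accessible from s0 and s0 forces not P implies (Q implies P).
s0 forces not P implies (Q implies P): every world accessible from s0 that forces not P (namely s0, s1) also forces Q implies P.
So the root s0 does not force not (not P implies (Q implies P)); the model is a countermodel.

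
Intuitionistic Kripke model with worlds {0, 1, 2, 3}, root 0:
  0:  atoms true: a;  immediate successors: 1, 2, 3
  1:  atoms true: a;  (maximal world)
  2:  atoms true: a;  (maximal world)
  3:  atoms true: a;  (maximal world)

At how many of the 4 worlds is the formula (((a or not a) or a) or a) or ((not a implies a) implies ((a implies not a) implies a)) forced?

4

0: forces it.
1: forces it.
2: forces it.
3: forces it.
Worlds forcing the formula: {0, 1, 2, 3}.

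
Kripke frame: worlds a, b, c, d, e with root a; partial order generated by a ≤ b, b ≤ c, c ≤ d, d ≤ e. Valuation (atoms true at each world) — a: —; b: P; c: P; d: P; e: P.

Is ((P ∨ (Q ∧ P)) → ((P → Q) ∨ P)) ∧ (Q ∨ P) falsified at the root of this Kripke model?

Yes

a ⊮ ((P ∨ (Q ∧ P)) → ((P → Q) ∨ P)) ∧ (Q ∨ P) since a fails Q ∨ P.
So the root a does not force ((P ∨ (Q ∧ P)) → ((P → Q) ∨ P)) ∧ (Q ∨ P); the model is a countermodel.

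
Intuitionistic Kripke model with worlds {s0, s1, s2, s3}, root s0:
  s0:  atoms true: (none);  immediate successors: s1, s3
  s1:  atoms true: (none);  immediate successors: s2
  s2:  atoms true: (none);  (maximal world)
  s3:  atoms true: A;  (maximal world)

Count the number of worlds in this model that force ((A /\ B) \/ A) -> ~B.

s0: forces it.
s1: forces it.
s2: forces it.
s3: forces it.
Worlds forcing the formula: {s0, s1, s2, s3}.

4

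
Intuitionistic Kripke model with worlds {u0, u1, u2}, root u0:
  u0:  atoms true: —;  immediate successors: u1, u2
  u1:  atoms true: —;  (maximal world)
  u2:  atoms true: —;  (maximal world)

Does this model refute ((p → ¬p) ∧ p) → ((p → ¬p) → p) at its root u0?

No

u0 ⊩ ((p → ¬p) ∧ p) → ((p → ¬p) → p) vacuously: no world accessible from u0 forces the antecedent (p → ¬p) ∧ p.
So the root u0 forces ((p → ¬p) ∧ p) → ((p → ¬p) → p); the model is not a countermodel.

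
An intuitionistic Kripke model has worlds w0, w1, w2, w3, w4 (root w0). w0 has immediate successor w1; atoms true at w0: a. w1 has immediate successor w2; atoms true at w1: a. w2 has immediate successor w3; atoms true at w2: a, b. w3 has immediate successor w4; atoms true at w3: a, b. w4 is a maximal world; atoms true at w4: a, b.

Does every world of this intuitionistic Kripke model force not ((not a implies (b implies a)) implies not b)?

Yes

w0 forces not ((not a implies (b implies a)) implies not b): no world accessible from w0 forces (not a implies (b implies a)) implies not b.
Since the root w0 forces not ((not a implies (b implies a)) implies not b) and forcing is persistent (monotone upward), every world forces it.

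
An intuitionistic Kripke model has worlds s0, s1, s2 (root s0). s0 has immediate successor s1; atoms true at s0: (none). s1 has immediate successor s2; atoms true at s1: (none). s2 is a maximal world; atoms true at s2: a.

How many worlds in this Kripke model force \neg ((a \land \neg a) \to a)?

0

s0: does not force it — s0 \nVdash \neg ((a \land \neg a) \to a) since s0 is accessible from s0 and s0 \Vdash (a \land \neg a) \to a.
s1: does not force it.
s2: does not force it.
Worlds forcing the formula: { }.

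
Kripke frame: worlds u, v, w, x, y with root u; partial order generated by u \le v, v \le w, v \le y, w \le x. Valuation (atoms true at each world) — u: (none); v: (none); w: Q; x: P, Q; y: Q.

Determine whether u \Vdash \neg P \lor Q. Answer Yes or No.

No

u \nVdash \neg P \lor Q: neither disjunct is forced at u.
u \nVdash \neg P since x is accessible from u and x \Vdash P.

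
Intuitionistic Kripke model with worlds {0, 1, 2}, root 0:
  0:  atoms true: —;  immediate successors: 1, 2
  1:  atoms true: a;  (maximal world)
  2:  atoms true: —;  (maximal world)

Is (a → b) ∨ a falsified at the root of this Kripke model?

Yes

0 ⊮ (a → b) ∨ a: neither disjunct is forced at 0.
0 ⊮ a → b: at the accessible world 1, 1 ⊩ a but 1 ⊮ b.
1 lacks atom b, so 1 ⊮ b.
So the root 0 does not force (a → b) ∨ a; the model is a countermodel.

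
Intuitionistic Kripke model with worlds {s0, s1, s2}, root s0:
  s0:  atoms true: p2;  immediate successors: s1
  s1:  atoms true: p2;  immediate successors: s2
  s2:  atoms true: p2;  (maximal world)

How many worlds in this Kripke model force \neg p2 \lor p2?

s0: forces it.
s1: forces it.
s2: forces it.
Worlds forcing the formula: {s0, s1, s2}.

3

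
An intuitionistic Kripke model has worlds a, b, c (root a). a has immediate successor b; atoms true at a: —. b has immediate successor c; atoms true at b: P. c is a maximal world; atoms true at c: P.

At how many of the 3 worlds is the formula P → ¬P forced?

a: does not force it — a ⊮ P → ¬P: at the accessible world b, b ⊩ P but b ⊮ ¬P.
b: does not force it — b ⊮ P → ¬P: already at b itself, b ⊩ P but b ⊮ ¬P.
c: does not force it.
Worlds forcing the formula: { }.

0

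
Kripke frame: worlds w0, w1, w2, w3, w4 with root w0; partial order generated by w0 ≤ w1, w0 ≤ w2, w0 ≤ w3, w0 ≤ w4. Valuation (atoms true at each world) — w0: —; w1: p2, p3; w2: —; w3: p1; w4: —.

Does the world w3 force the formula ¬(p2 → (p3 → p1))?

No

w3 ⊮ ¬(p2 → (p3 → p1)) since w3 is accessible from w3 and w3 ⊩ p2 → (p3 → p1).
w3 ⊩ p2 → (p3 → p1) vacuously: no world accessible from w3 forces the antecedent p2.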